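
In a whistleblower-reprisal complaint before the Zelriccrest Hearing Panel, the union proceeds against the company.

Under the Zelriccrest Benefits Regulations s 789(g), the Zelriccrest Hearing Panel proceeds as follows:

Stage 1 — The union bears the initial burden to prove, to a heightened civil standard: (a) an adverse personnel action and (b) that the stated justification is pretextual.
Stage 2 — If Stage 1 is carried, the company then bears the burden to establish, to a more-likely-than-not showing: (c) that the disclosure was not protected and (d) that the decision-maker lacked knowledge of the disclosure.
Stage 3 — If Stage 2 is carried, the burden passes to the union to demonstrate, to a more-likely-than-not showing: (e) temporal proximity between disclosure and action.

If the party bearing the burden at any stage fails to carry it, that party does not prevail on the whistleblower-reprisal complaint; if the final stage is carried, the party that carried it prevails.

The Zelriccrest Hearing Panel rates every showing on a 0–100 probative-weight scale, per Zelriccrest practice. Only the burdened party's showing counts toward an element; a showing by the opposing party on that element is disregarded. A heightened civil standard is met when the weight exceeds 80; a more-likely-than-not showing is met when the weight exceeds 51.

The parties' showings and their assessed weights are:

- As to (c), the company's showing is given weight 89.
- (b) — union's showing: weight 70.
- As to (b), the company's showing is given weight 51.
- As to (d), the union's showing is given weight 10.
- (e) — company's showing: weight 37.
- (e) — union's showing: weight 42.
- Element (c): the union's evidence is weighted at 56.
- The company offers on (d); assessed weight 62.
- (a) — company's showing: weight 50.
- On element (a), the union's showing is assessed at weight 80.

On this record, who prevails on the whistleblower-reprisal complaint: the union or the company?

Stage 1 — burden on union; standard: a heightened civil standard (weight exceeds 80).
    (a): 80 (company's 50 disregarded) ≤ 80 [not met]
    (b): 70 (company's 51 disregarded) ≤ 80 [not met]
  Not every element is met, so the union fails to carry Stage 1.
The company prevails.

company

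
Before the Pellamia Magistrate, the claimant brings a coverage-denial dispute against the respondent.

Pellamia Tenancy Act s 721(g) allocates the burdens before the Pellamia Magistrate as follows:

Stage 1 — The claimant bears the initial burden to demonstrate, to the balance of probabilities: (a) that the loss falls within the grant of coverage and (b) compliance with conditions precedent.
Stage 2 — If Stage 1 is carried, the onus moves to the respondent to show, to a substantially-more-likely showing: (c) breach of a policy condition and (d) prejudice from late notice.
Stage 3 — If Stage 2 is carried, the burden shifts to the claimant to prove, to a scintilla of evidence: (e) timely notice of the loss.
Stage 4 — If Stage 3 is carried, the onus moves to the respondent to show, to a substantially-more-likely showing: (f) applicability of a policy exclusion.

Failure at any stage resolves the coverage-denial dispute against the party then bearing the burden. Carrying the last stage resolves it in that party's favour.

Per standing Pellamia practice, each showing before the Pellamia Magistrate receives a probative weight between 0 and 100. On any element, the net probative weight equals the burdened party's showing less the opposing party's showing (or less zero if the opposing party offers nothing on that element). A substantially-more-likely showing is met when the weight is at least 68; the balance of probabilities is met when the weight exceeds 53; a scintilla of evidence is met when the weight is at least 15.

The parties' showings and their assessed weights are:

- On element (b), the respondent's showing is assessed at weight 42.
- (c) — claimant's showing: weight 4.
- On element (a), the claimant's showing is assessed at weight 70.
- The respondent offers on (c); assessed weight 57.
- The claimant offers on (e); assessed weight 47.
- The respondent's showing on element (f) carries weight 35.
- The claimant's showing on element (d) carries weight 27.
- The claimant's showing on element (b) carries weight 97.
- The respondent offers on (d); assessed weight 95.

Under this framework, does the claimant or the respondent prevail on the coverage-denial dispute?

claimant

At Stage 1 the claimant must meet the balance of probabilities (weight exceeds 53): on (a) the weight is 70, > 53, so (a) meets the standard; on (b) the weight is 97 less the opposing 42 gives net 55, which does exceed 53, so (b) meets the standard.
  Stage 1 is satisfied; the onus moves to the respondent.
At Stage 2 the respondent must meet a substantially-more-likely showing (weight is at least 68): on (c) the weight is 57 less the opposing 4 gives net 53, < 68, so (c) does not meet the standard; on (d) the weight is 95 less the opposing 27 gives net 68, ≥ 68, so (d) meets the standard.
  The respondent does not carry Stage 2.
The claimant prevails.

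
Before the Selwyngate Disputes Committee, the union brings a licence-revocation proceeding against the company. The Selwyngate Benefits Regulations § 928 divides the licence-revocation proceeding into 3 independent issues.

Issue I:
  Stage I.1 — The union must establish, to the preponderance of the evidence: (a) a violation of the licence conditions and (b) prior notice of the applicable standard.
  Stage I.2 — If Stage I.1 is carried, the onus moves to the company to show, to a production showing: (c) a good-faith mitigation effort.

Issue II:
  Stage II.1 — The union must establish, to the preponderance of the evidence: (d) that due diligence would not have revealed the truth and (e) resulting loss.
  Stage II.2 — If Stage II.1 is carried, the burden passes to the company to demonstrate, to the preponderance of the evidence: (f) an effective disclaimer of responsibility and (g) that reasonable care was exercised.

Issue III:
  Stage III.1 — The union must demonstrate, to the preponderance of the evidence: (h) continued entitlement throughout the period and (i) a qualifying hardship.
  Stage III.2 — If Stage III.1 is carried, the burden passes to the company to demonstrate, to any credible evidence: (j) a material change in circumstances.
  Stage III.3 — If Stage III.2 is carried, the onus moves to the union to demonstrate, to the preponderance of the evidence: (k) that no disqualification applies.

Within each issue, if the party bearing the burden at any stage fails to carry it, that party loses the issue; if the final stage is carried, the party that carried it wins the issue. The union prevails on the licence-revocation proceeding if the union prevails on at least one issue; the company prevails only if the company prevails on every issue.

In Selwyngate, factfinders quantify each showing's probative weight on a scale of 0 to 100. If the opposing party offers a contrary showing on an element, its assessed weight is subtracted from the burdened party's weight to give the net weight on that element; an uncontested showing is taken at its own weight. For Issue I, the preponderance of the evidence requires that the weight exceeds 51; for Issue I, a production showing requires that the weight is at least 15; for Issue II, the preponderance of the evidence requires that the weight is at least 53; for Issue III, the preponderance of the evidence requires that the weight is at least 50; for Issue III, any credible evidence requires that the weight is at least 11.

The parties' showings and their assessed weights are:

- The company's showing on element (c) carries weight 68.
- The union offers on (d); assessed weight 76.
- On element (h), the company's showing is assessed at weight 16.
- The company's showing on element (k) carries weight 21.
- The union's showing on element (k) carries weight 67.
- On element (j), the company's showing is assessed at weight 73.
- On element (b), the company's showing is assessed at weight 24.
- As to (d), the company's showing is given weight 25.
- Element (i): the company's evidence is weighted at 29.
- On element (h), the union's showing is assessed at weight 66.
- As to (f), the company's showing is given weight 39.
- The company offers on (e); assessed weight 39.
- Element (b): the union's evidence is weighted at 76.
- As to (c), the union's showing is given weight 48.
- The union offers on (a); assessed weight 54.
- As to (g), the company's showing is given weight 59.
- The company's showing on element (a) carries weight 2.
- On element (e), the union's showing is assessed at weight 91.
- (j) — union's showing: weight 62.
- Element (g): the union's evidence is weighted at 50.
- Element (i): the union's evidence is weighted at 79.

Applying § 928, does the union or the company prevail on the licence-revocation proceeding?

— Issue I —
At Stage I.1 the union must meet the preponderance of the evidence (weight exceeds 51): on (a) the weight is 54 less the opposing 2 gives net 52, > 51, so (a) meets the standard; on (b) the weight is 76 less the opposing 24 gives net 52, > 51, so (b) meets the standard.
  All elements met. The burden passes to the company.
At Stage I.2 the company must meet a production showing (weight is at least 15): on (c) the weight is 68 less the opposing 48 gives net 20, ≥ 15, so (c) meets the standard.
  All elements met at the final stage.
All stages carried — the company prevails on this issue.
— Issue II —
Stage II.1 (union, the preponderance of the evidence, weight is at least 53): (d) net 76−25=51 < 53 — fails; (e) net 91−39=52 < 53 — fails.
  Stage II.1 not carried; the union fails its burden.
The company prevails on this issue.
— Issue III —
Stage III.1 (union, the preponderance of the evidence, weight is at least 50): (h) net 66−16=50 ≥ 50 — meets; (i) net 79−29=50 ≥ 50 — meets.
  Stage III.1 is satisfied; the onus moves to the company.
Stage III.2 (company, any credible evidence, weight is at least 11): (j) net 73−62=11 ≥ 11 — meets.
  The company carries Stage III.2; the union now bears the burden.
Stage III.3 (union, the preponderance of the evidence, weight is at least 50): (k) net 67−21=46 < 50 — fails.
  The union does not carry Stage III.3.
So the company prevails on this issue.
Per-issue: Issue I → company; Issue II → company; Issue III → company. The union must prevail on at least one issue; overall, the company prevails.

company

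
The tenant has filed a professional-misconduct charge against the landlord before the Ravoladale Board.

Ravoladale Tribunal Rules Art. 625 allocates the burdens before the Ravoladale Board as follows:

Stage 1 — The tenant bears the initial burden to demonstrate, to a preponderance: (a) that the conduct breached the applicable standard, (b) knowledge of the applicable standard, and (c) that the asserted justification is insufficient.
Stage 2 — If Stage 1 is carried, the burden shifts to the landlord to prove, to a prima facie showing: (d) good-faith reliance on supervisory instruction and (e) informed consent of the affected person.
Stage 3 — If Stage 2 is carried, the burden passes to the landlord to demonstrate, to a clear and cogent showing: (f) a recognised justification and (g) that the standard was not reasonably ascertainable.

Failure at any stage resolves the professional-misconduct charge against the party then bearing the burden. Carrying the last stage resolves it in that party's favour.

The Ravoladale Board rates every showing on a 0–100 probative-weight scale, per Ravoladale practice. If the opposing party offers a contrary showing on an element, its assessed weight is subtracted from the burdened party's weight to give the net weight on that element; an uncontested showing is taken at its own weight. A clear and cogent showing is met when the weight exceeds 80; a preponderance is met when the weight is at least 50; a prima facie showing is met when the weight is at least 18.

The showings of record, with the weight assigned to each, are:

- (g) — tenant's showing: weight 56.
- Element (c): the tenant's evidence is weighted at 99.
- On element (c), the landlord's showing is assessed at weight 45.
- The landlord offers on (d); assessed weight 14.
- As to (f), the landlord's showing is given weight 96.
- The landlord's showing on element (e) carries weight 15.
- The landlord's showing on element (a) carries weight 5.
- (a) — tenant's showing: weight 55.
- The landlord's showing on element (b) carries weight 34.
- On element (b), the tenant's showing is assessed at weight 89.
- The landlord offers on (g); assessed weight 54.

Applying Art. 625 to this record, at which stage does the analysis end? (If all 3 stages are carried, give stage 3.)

At Stage 1 the tenant must meet a preponderance (weight is at least 50): on (a) the weight is 55 less the opposing 5 gives net 50, ≥ 50, so (a) meets the standard; on (b) the weight is 89 less the opposing 34 gives net 55, ≥ 50, so (b) meets the standard; on (c) the weight is 99 less the opposing 45 gives net 54, which does reach 50, so (c) meets the standard.
  Stage 1 is satisfied; the onus moves to the landlord.
At Stage 2 the landlord must meet a prima facie showing (weight is at least 18): on (d) the weight is 14, < 18, so (d) does not meet the standard; on (e) the weight is 15, which does not reach 18, so (e) does not meet the standard.
  The landlord does not carry Stage 2.
So the tenant prevails.

stage 2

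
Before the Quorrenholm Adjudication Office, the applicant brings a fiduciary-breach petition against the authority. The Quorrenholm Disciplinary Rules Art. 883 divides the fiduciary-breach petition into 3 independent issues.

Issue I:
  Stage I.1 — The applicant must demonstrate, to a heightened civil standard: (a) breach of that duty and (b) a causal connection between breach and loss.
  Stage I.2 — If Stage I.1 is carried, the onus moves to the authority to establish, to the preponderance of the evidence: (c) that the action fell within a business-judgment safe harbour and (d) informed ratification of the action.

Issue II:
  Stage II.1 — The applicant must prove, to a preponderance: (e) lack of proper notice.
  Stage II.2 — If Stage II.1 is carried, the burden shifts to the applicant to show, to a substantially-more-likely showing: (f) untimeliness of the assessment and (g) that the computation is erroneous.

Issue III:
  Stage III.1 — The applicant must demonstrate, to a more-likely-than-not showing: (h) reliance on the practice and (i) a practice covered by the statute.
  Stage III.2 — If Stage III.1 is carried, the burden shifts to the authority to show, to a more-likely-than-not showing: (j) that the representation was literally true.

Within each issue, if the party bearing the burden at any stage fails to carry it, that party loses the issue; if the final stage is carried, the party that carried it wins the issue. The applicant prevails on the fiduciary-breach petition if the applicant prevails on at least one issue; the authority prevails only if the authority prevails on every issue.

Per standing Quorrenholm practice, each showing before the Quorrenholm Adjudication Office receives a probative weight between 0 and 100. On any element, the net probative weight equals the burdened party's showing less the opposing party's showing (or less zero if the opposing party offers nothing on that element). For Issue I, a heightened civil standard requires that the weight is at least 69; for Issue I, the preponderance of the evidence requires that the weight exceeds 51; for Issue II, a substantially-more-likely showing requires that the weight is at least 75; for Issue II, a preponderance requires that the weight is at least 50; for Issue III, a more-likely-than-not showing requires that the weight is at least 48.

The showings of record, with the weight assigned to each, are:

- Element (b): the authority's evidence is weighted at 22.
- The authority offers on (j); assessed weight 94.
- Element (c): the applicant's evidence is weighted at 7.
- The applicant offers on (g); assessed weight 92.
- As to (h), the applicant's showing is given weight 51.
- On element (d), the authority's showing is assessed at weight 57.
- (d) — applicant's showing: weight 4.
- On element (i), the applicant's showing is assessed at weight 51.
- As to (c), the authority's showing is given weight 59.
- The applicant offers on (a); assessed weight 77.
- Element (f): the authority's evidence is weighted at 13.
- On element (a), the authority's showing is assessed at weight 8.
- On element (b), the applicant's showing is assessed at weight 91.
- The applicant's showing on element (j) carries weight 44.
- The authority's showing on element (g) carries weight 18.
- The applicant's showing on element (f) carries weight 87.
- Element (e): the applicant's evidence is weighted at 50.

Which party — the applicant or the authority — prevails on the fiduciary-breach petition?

— Issue I —
Stage I.1 (applicant, a heightened civil standard, weight is at least 69): (a) net 77−8=69 ≥ 69 — meets; (b) net 91−22=69 ≥ 69 — meets.
  Stage I.1 is satisfied; the onus moves to the authority.
Stage I.2 (authority, the preponderance of the evidence, weight exceeds 51): (c) net 59−7=52 > 51 — meets; (d) net 57−4=53 > 51 — meets.
  All elements met at the final stage.
Every stage carried; the authority prevails on this issue.
— Issue II —
Stage II.1 (applicant, a preponderance, weight is at least 50): (e) 50 ≥ 50 — meets.
  Stage II.1 is satisfied; the applicant continues to bear the burden.
Stage II.2 (applicant, a substantially-more-likely showing, weight is at least 75): (f) net 87−13=74 < 75 — fails; (g) net 92−18=74 < 75 — fails.
  Not every element is met, so the applicant fails to carry Stage II.2.
The analysis ends at Stage II.2; the authority prevails on this issue.
— Issue III —
At Stage III.1 the applicant must meet a more-likely-than-not showing (weight is at least 48): on (h) the weight is 51, which does reach 48, so (h) meets the standard; on (i) the weight is 51, ≥ 48, so (i) meets the standard.
  All elements met. The burden passes to the authority.
At Stage III.2 the authority must meet a more-likely-than-not showing (weight is at least 48): on (j) the weight is 94 less the opposing 44 gives net 50, ≥ 48, so (j) meets the standard.
  Stage III.2 carried; the final stage is satisfied.
With every stage satisfied, the authority prevails on this issue.
Per-issue: Issue I → authority; Issue II → authority; Issue III → authority. The applicant must prevail on at least one issue; overall, the authority prevails.

authority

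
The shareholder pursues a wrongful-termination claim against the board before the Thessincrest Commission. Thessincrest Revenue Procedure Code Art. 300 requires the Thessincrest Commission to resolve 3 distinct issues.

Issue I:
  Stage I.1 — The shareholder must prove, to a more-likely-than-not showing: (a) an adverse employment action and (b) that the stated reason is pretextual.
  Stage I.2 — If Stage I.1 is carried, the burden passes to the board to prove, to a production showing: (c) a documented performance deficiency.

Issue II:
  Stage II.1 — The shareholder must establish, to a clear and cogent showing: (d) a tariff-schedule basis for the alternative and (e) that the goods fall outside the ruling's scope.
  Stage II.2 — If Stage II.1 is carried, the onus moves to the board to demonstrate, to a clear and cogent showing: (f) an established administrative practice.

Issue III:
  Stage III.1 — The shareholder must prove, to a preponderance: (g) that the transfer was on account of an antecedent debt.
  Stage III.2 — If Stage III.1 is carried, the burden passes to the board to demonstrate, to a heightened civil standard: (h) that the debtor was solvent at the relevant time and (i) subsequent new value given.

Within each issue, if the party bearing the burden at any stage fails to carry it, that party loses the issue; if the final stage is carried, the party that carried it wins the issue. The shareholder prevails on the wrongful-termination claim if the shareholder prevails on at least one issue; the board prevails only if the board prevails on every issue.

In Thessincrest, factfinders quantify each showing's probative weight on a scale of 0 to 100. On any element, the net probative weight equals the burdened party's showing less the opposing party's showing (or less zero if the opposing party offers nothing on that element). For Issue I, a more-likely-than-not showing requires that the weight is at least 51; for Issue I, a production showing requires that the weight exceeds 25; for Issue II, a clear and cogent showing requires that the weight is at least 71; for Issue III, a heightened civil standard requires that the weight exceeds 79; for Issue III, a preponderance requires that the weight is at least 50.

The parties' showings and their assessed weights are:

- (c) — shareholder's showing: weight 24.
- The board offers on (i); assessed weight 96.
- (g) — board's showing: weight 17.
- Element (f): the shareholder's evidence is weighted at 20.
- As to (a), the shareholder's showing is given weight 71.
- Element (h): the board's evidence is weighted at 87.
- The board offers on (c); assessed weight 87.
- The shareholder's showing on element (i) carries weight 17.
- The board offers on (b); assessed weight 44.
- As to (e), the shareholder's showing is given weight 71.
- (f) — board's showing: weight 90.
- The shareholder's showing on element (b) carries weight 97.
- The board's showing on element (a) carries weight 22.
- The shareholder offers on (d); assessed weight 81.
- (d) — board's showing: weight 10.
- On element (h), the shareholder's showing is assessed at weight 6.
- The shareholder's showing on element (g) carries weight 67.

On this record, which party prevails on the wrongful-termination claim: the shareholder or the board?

shareholder

— Issue I —
At Stage I.1 the shareholder must meet a more-likely-than-not showing (weight is at least 51): on (a) the weight is 71 less the opposing 22 gives net 49, which does not reach 51, so (a) does not meet the standard; on (b) the weight is 97 less the opposing 44 gives net 53, which does reach 51, so (b) meets the standard.
  Not every element is met, so the shareholder fails to carry Stage I.1.
The board prevails on this issue.
— Issue II —
At Stage II.1 the shareholder must meet a clear and cogent showing (weight is at least 71): on (d) the weight is 81 less the opposing 10 gives net 71, ≥ 71, so (d) meets the standard; on (e) the weight is 71, which does reach 71, so (e) meets the standard.
  The shareholder carries Stage II.1; the board now bears the burden.
At Stage II.2 the board must meet a clear and cogent showing (weight is at least 71): on (f) the weight is 90 less the opposing 20 gives net 70, which does not reach 71, so (f) does not meet the standard.
  Stage II.2 not carried; the board fails its burden.
The analysis ends at Stage II.2; the shareholder prevails on this issue.
— Issue III —
At Stage III.1 the shareholder must meet a preponderance (weight is at least 50): on (g) the weight is 67 less the opposing 17 gives net 50, ≥ 50, so (g) meets the standard.
  Stage III.1 carried; the burden shifts to the board.
At Stage III.2 the board must meet a heightened civil standard (weight exceeds 79): on (h) the weight is 87 less the opposing 6 gives net 81, which does exceed 79, so (h) meets the standard; on (i) the weight is 96 less the opposing 17 gives net 79, which does not exceed 79, so (i) does not meet the standard.
  The board does not carry Stage III.2.
The shareholder prevails on this issue.
Per-issue: Issue I → board; Issue II → shareholder; Issue III → shareholder. The shareholder must prevail on at least one issue; overall, the shareholder prevails.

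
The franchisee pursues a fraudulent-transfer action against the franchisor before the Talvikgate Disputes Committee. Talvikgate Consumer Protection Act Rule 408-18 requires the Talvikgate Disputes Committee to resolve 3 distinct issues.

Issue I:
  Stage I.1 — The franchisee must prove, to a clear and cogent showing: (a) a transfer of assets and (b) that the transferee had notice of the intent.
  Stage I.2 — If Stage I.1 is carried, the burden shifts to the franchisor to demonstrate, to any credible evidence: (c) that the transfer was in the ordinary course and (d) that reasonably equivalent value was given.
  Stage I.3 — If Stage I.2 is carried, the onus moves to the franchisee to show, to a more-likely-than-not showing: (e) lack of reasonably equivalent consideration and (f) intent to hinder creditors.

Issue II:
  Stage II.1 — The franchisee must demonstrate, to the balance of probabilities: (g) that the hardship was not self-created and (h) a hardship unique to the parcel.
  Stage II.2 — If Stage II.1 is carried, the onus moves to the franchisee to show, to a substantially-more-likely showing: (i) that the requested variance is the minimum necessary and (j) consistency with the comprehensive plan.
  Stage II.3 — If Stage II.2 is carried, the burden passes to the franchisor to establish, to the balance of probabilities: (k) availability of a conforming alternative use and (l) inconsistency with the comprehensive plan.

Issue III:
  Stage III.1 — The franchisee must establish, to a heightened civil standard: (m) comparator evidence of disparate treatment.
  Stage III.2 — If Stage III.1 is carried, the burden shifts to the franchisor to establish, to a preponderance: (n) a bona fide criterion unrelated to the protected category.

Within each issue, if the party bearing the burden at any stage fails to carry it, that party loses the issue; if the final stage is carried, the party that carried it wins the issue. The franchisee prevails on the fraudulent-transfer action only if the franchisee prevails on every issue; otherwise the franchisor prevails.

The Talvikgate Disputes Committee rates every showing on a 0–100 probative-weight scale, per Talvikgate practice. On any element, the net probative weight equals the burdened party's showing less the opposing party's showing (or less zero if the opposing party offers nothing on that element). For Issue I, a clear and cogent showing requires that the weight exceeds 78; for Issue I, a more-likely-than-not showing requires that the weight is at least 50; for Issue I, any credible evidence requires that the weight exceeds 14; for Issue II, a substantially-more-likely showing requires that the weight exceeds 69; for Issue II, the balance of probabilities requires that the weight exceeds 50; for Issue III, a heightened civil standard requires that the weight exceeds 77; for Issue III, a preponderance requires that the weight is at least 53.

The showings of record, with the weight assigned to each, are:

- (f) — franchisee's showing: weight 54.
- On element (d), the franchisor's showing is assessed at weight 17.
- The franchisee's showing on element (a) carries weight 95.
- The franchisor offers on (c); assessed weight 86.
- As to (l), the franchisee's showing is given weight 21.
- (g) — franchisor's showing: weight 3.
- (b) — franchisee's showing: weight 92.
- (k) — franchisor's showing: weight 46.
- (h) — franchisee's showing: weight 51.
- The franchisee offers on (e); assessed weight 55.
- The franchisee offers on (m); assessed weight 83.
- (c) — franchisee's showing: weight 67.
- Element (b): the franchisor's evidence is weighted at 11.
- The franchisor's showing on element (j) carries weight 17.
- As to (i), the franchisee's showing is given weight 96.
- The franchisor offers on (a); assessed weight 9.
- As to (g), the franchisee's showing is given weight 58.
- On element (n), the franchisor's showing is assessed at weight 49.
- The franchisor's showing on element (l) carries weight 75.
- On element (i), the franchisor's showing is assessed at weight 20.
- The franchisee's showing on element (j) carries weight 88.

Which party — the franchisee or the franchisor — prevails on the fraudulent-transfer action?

— Issue I —
Stage I.1 — burden on franchisee; standard: a clear and cogent showing (weight exceeds 78).
    (a): 95 − 9 = 86 > 78 [met]
    (b): 92 − 11 = 81 > 78 [met]
  Stage I.1 carried; the burden shifts to the franchisor.
Stage I.2 — burden on franchisor; standard: any credible evidence (weight exceeds 14).
    (c): 86 − 67 = 19 > 14 [met]
    (d): 17 > 14 [met]
  Stage I.2 carried; the burden shifts to the franchisee.
Stage I.3 — burden on franchisee; standard: a more-likely-than-not showing (weight is at least 50).
    (e): 55 ≥ 50 [met]
    (f): 54 ≥ 50 [met]
  The franchisee carries the last stage.
All stages carried — the franchisee prevails on this issue.
— Issue II —
Stage II.1 (franchisee, the balance of probabilities, weight exceeds 50): (g) net 58−3=55 > 50 — meets; (h) 51 > 50 — meets.
  Stage II.1 is satisfied; the franchisee continues to bear the burden.
Stage II.2 (franchisee, a substantially-more-likely showing, weight exceeds 69): (i) net 96−20=76 > 69 — meets; (j) net 88−17=71 > 69 — meets.
  The franchisee carries Stage II.2; the franchisor now bears the burden.
Stage II.3 (franchisor, the balance of probabilities, weight exceeds 50): (k) 46 ≤ 50 — fails; (l) net 75−21=54 > 50 — meets.
  Stage II.3 not carried; the franchisor fails its burden.
The analysis ends at Stage II.3; the franchisee prevails on this issue.
— Issue III —
Stage III.1 — burden on franchisee; standard: a heightened civil standard (weight exceeds 77).
    (m): 83 > 77 [met]
  The franchisee carries Stage III.1; the franchisor now bears the burden.
Stage III.2 — burden on franchisor; standard: a preponderance (weight is at least 53).
    (n): 49 < 53 [not met]
  Not every element is met, so the franchisor fails to carry Stage III.2.
So the franchisee prevails on this issue.
Per-issue: Issue I → franchisee; Issue II → franchisee; Issue III → franchisee. The franchisee must prevail on every issue; overall, the franchisee prevails.

franchisee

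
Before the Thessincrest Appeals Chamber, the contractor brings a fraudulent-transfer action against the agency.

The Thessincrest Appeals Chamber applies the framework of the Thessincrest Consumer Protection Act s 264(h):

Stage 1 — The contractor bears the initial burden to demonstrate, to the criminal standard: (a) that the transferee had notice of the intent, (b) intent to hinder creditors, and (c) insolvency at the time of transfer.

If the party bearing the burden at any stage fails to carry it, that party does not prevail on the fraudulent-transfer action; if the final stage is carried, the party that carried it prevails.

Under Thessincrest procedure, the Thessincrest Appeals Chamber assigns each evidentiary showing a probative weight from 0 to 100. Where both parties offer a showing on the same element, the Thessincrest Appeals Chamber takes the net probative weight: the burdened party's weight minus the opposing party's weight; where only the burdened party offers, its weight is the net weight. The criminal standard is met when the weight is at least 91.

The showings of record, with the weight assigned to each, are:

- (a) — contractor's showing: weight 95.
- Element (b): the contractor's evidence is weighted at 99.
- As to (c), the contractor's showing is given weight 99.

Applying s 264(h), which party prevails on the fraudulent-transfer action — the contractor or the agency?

contractor

Stage 1 — burden on contractor; standard: the criminal standard (weight is at least 91).
    (a): 95 ≥ 91 [met]
    (b): 99 ≥ 91 [met]
    (c): 99 ≥ 91 [met]
  The contractor carries the last stage.
With every stage satisfied, the contractor prevails.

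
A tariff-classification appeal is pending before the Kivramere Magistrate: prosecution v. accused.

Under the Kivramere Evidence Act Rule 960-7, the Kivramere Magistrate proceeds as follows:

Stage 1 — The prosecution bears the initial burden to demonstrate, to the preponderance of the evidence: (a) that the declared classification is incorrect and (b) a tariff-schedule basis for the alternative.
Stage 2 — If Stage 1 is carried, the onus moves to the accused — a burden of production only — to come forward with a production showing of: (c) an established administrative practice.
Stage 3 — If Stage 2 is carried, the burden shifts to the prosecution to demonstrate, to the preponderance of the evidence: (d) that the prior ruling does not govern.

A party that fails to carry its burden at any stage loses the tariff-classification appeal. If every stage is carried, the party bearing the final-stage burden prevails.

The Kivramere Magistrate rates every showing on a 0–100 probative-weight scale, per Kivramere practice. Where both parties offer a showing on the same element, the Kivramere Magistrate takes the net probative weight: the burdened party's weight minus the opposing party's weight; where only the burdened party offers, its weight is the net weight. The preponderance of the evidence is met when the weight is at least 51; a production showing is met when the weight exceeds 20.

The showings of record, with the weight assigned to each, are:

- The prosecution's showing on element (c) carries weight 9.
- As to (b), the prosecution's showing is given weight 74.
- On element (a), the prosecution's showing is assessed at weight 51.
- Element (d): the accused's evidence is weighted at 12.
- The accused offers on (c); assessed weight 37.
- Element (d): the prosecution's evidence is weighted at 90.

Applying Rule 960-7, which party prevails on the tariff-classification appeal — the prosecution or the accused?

prosecution

At Stage 1 the prosecution must meet the preponderance of the evidence (weight is at least 51): on (a) the weight is 51, which does reach 51, so (a) meets the standard; on (b) the weight is 74, which does reach 51, so (b) meets the standard.
  All elements met. The burden passes to the accused.
At Stage 2 the accused must meet a production showing (weight exceeds 20): on (c) the weight is 37 less the opposing 9 gives net 28, > 20, so (c) meets the standard.
  All elements met. The burden passes to the prosecution.
At Stage 3 the prosecution must meet the preponderance of the evidence (weight is at least 51): on (d) the weight is 90 less the opposing 12 gives net 78, ≥ 51, so (d) meets the standard.
  The prosecution carries the last stage.
Every stage carried; the prosecution prevails.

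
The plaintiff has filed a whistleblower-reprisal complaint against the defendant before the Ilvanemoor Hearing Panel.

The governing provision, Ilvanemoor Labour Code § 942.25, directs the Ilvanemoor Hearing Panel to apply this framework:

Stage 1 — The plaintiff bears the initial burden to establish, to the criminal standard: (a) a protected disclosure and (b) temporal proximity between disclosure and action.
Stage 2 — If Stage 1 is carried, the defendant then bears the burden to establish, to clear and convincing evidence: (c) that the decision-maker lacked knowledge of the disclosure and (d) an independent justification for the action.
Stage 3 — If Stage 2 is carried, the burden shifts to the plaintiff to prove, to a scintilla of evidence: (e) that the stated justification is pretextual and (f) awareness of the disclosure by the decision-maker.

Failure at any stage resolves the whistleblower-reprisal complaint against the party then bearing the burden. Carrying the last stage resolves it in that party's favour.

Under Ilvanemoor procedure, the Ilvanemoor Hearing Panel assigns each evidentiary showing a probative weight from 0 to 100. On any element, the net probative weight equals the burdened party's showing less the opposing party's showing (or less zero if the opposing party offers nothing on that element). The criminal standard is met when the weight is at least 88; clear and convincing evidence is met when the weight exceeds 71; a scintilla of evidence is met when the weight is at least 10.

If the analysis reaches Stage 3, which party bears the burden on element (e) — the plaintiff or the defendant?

Stage 3's rule assigns the burden to the plaintiff (to a scintilla of evidence).

plaintiff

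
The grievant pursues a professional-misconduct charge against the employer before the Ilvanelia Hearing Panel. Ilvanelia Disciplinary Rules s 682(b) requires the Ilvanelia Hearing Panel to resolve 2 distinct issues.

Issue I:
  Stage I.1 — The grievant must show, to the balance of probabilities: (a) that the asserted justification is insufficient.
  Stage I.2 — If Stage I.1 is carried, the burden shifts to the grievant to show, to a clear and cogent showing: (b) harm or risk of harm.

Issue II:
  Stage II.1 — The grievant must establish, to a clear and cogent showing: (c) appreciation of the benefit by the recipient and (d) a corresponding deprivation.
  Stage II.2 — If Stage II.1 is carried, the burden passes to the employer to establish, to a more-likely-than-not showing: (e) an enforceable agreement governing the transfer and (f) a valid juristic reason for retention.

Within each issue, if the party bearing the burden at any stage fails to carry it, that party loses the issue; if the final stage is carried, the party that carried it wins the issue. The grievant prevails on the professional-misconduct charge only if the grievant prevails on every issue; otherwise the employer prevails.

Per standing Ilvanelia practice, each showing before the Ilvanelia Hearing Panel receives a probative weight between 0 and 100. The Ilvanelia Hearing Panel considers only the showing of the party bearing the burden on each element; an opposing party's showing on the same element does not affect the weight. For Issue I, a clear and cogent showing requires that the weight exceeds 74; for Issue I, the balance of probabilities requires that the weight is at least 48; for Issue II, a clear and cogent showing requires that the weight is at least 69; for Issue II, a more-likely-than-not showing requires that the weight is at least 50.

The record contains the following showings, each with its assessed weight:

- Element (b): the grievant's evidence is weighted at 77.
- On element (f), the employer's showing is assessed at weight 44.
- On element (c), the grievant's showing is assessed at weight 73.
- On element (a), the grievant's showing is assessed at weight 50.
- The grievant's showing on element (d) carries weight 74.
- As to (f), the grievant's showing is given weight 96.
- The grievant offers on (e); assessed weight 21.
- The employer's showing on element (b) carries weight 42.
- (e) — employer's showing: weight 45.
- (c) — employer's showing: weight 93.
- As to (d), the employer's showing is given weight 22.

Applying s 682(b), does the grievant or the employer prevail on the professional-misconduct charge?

— Issue I —
At Stage I.1 the grievant must meet the balance of probabilities (weight is at least 48): on (a) the weight is 50, ≥ 48, so (a) meets the standard.
  Stage I.1 carried; the burden remains with the grievant.
At Stage I.2 the grievant must meet a clear and cogent showing (weight exceeds 74): on (b) the weight is 77 (the employer's 42 is given no effect), > 74, so (b) meets the standard.
  The grievant carries the last stage.
All stages carried — the grievant prevails on this issue.
— Issue II —
Stage II.1 — burden on grievant; standard: a clear and cogent showing (weight is at least 69).
    (c): 73 (employer's 93 disregarded) ≥ 69 [met]
    (d): 74 (employer's 22 disregarded) ≥ 69 [met]
  The grievant carries Stage II.1; the employer now bears the burden.
Stage II.2 — burden on employer; standard: a more-likely-than-not showing (weight is at least 50).
    (e): 45 (grievant's 21 disregarded) < 50 [not met]
    (f): 44 (grievant's 96 disregarded) < 50 [not met]
  Stage II.2 not carried; the employer fails its burden.
The grievant prevails on this issue.
Per-issue: Issue I → grievant; Issue II → grievant. The grievant must prevail on every issue; overall, the grievant prevails.

grievant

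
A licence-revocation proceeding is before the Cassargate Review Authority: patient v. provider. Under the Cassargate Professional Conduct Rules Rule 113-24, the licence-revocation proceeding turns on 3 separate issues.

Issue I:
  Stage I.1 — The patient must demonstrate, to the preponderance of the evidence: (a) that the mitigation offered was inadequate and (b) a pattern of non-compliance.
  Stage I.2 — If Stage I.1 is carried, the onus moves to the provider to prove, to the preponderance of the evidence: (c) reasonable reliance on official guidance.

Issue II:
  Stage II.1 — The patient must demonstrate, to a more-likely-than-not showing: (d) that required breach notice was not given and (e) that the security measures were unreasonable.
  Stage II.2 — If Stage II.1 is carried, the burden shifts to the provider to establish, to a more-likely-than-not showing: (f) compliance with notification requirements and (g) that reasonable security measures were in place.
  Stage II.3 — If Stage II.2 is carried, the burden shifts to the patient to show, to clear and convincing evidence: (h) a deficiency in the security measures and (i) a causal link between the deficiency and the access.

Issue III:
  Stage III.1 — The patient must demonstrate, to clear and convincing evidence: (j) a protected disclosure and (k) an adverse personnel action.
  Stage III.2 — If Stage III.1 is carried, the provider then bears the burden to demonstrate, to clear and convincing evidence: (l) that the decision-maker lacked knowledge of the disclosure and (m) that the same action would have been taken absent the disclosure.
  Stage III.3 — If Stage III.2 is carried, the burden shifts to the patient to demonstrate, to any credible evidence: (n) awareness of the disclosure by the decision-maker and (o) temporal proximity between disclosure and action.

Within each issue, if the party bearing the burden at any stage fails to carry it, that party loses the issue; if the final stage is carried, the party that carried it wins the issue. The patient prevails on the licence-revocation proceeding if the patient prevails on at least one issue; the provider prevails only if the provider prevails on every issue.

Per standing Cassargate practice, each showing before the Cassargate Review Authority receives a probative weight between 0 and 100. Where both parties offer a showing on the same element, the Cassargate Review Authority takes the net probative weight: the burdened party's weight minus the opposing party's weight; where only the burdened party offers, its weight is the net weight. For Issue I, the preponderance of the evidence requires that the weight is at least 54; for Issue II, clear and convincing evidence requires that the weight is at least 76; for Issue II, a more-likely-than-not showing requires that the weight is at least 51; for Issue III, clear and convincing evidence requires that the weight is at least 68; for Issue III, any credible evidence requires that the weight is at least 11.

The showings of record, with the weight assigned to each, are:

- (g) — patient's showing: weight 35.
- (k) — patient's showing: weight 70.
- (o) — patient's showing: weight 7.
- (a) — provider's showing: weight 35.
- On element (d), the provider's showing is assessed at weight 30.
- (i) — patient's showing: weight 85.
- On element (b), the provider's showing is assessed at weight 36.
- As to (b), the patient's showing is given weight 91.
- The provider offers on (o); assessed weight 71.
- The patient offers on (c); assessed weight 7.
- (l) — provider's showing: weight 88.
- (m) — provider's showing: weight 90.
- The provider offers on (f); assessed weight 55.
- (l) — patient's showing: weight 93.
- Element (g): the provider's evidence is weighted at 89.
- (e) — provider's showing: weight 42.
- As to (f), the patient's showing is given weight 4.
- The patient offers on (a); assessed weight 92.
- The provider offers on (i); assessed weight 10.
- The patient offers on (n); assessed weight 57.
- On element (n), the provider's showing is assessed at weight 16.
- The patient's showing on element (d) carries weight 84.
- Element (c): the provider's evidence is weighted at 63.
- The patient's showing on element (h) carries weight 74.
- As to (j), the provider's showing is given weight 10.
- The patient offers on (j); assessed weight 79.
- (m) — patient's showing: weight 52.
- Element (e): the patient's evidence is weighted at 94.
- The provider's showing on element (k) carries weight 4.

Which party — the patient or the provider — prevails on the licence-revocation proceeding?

— Issue I —
Stage I.1 (patient, the preponderance of the evidence, weight is at least 54): (a) net 92−35=57 ≥ 54 — meets; (b) net 91−36=55 ≥ 54 — meets.
  All elements met. The burden passes to the provider.
Stage I.2 (provider, the preponderance of the evidence, weight is at least 54): (c) net 63−7=56 ≥ 54 — meets.
  The provider carries the last stage.
Every stage carried; the provider prevails on this issue.
— Issue II —
Stage II.1 — burden on patient; standard: a more-likely-than-not showing (weight is at least 51).
    (d): 84 − 30 = 54 ≥ 51 [met]
    (e): 94 − 42 = 52 ≥ 51 [met]
  Stage II.1 carried; the burden shifts to the provider.
Stage II.2 — burden on provider; standard: a more-likely-than-not showing (weight is at least 51).
    (f): 55 − 4 = 51 ≥ 51 [met]
    (g): 89 − 35 = 54 ≥ 51 [met]
  Stage II.2 carried; the burden shifts to the patient.
Stage II.3 — burden on patient; standard: clear and convincing evidence (weight is at least 76).
    (h): 74 < 76 [not met]
    (i): 85 − 10 = 75 < 76 [not met]
  The patient does not carry Stage II.3.
The provider prevails on this issue.
— Issue III —
At Stage III.1 the patient must meet clear and convincing evidence (weight is at least 68): on (j) the weight is 79 less the opposing 10 gives net 69, which does reach 68, so (j) meets the standard; on (k) the weight is 70 less the opposing 4 gives net 66, < 68, so (k) does not meet the standard.
  The patient does not carry Stage III.1.
The provider prevails on this issue.
Per-issue: Issue I → provider; Issue II → provider; Issue III → provider. The patient must prevail on at least one issue; overall, the provider prevails.

provider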